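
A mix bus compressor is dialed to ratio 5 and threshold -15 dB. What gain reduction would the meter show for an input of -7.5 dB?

6 dB

The signal is 7.5 dB above threshold.
At 5:1, output sits 7.5/5 = 1.5 dB above threshold.
GR = overshoot in − overshoot out = 7.5 − 1.5 = 6 dB.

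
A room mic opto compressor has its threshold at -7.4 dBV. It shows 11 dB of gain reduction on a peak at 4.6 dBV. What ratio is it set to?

Input overshoot = 4.6 − (-7.4) = 12 dB.
Output overshoot = 12 − 11 = 1 dB.
Ratio = input overshoot / output overshoot = 12 / 1 = 12.

12:1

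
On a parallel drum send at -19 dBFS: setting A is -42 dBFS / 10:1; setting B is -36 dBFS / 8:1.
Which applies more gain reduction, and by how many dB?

A: 23 dB over, compressed to 2.3 dB over, so 20.7 dB of GR.
B: 17 dB over, compressed to 2.125 dB over, so 14.875 dB of GR.
A applies 5.825 dB more gain reduction.

A, by 5.825 dB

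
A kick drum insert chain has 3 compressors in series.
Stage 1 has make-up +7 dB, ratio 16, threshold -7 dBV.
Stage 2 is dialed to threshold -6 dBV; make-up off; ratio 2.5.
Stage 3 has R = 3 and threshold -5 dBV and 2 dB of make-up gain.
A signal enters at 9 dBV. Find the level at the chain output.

-2.4 dBV

Stage 1: 16 dB above -7 dBV, reduced 16:1 to 1 dB above → -6 dBV; +7 dB make-up → 1 dBV.
Stage 2: 7 dB above -6 dBV, reduced 2.5:1 to 2.8 dB above → -3.2 dBV.
Stage 3: 1.8 dB above -5 dBV, reduced 3:1 to 0.6 dB above → -4.4 dBV; +2 dB make-up → -2.4 dBV.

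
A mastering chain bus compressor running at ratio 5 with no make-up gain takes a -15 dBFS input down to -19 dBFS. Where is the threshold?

-20 dBFS

Let T be the threshold. Output overshoot = (input overshoot)/R, so -19 − T = (-15 − T)/5.
5·(-19 − T) = -15 − T → 4·T = -95 − (-15) = -80.
T = -80/4 = -20 dBFS.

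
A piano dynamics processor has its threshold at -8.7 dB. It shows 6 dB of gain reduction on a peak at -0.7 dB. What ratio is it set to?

Input overshoot = -0.7 − (-8.7) = 8 dB.
Output overshoot = 8 − 6 = 2 dB.
Ratio = input overshoot / output overshoot = 8 / 2 = 4.

4:1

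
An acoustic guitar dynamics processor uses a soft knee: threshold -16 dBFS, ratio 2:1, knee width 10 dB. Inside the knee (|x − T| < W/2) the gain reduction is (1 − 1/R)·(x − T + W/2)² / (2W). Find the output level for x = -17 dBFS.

x − T + W/2 = -17 − (-16) + 5 = 4.
GR = (1 − 1/2) × 4² / 20 = 0.5 × 16 / 20 = 0.4 dB.
Output = -17 − 0.4 = -17.4 dBFS.

-17.4 dBFS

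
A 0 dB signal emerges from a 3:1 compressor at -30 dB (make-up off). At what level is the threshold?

-45 dB

Gain reduction = 0 − (-30) = 30 dB; output overshoot = GR / (R − 1) = 30 / 2 = 15 dB.
Threshold = output − output overshoot = -30 − 15 = -45 dB.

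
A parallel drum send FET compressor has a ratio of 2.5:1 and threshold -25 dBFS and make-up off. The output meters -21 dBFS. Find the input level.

-15 dBFS

Post-compression overshoot = -21 − (-25) = 4 dB.
Input overshoot = R × output overshoot = 10 dB → input = -25 + 10 = -15 dBFS.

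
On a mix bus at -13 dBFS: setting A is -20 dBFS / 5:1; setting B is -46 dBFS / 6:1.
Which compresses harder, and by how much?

B, by 21.9 dB

A: 7 dB over, compressed to 1.4 dB over, so 5.6 dB of GR.
B: 33 dB over, compressed to 5.5 dB over, so 27.5 dB of GR.
B applies 21.9 dB more gain reduction.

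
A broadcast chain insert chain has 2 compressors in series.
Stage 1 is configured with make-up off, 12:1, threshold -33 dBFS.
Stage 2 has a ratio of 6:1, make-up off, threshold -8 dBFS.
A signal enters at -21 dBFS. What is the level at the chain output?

Stage 1: -21 dBFS is 12 dB over -33 dBFS; at 12:1 that becomes 1 dB over, giving -32 dBFS.
Stage 2: below threshold (-32 ≤ -8); passes unchanged; output -32 dBFS.

-32 dBFS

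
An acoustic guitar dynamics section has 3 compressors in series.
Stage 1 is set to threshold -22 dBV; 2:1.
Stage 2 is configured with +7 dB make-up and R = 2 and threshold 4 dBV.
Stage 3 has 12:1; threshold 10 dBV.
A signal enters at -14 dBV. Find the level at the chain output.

Stage 1: 8 dB above -22 dBV, reduced 2:1 to 4 dB above → -18 dBV.
Stage 2: -18 dBV ≤ 4 dBV, so stage 2 doesn't engage; make-up brings it to -11 dBV.
Stage 3: -11 dBV ≤ 10 dBV, so stage 3 doesn't engage; output -11 dBV.

-11 dBV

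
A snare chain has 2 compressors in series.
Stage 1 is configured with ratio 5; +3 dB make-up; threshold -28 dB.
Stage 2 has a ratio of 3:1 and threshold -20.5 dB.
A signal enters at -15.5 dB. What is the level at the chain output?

Stage 1: 12.5 dB above -28 dB, reduced 5:1 to 2.5 dB above → -25.5 dB; +3 dB make-up → -22.5 dB.
Stage 2: -22.5 dB ≤ -20.5 dB, so stage 2 doesn't engage; output -22.5 dB.

-22.5 dB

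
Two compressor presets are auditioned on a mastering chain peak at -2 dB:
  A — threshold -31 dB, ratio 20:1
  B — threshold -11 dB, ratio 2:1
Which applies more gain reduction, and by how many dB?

A, by 23.05 dB

A: overshoot 29 dB → output overshoot 1.45 dB → GR 27.55 dB.
B: overshoot 9 dB → output overshoot 4.5 dB → GR 4.5 dB.
Difference: 23.05 dB in favour of A.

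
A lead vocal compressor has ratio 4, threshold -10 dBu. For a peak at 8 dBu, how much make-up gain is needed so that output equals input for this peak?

The peak compresses to -10 + 18/4 = -5.5 dBu.
To reach 8 dBu requires 8 − (-5.5) = 13.5 dB of make-up.

13.5 dB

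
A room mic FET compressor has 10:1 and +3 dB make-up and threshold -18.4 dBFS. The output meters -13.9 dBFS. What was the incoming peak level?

-3.4 dBFS

Stripping the +3 dB make-up gives -16.9 dBFS at the gain stage.
That's 1.5 dB above the -18.4 dBFS threshold.
Undo the ratio: input overshoot = 1.5 × 10 = 15 dB, giving input = -3.4 dBFS.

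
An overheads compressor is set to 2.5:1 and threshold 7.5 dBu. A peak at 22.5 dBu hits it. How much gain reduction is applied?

The signal is 15 dB above threshold.
A 2.5:1 ratio leaves 6 dB of that excess.
Gain reduction = 15 − 6 = 9 dB.

9 dB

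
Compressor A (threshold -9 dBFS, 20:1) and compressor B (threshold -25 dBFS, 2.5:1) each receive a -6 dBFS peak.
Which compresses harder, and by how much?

B, by 8.55 dB

A: 3 dB over, compressed to 0.15 dB over, so 2.85 dB of GR.
B: 19 dB over, compressed to 7.6 dB over, so 11.4 dB of GR.
B applies 8.55 dB more gain reduction.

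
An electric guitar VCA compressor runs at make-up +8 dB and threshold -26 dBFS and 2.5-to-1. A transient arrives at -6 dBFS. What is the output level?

-10 dBFS

Overshoot: -6 − (-26) = 20 dB.
2.5:1 compression reduces that to 20/2.5 = 8 dB over.
So the level is -26 + 8 = -18 dBFS; make-up adds 8 dB, giving -10 dBFS.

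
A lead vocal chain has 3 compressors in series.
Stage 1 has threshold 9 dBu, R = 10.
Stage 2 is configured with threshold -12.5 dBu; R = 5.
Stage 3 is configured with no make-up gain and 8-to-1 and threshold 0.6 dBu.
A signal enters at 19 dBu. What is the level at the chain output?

-8 dBu

Stage 1: 19 dBu is 10 dB over 9 dBu; at 10:1 that becomes 1 dB over, giving 10 dBu.
Stage 2: 22.5 dB above -12.5 dBu, reduced 5:1 to 4.5 dB above → -8 dBu.
Stage 3: below threshold (-8 ≤ 0.6); passes unchanged; output -8 dBu.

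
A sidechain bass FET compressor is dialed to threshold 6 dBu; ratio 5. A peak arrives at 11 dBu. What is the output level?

11 dBu sits 5 dB over threshold.
At 5:1 the overshoot is divided by 5, leaving 1 dB above threshold.
So the level is 6 + 1 = 7 dBu.

7 dBu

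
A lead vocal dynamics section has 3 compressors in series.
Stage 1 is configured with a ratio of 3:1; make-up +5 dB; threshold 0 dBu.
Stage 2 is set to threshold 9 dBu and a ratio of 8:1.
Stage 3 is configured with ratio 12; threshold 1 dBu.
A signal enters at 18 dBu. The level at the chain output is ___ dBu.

1.6875 dBu

Stage 1: 18 dBu is 18 dB over 0 dBu; at 3:1 that becomes 6 dB over, giving 6 dBu; +5 dB make-up → 11 dBu.
Stage 2: 11 dBu is 2 dB over 9 dBu; at 8:1 that becomes 0.25 dB over, giving 9.25 dBu.
Stage 3: 9.25 dBu is 8.25 dB over 1 dBu; at 12:1 that becomes 0.6875 dB over, giving 1.6875 dBu.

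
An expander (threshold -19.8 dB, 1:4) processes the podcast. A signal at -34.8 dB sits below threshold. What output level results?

The input is 15 dB below the -19.8 dB threshold.
A 1:4 expander multiplies undershoot by 4: 15 × 4 = 60 dB below threshold.
Output = -19.8 − 60 = -79.8 dB.

-79.8 dB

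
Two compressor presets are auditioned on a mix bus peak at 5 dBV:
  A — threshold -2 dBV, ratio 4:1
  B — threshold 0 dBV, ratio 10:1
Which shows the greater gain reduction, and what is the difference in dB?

A: 7 dB over, compressed to 1.75 dB over, so 5.25 dB of GR.
B: 5 dB over, compressed to 0.5 dB over, so 4.5 dB of GR.
A applies 0.75 dB more gain reduction.

A, by 0.75 dB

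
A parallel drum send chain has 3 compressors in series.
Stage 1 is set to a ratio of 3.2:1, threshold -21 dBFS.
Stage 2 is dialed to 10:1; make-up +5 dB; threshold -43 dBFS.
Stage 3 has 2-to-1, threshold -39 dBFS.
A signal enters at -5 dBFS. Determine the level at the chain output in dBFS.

-37.15 dBFS

Stage 1: 16 dB above -21 dBFS, reduced 3.2:1 to 5 dB above → -16 dBFS.
Stage 2: overshoot 27 dB → 27/10 = 2.7 dB → -40.3 dBFS; +5 dB make-up → -35.3 dBFS.
Stage 3: -35.3 dBFS is 3.7 dB over -39 dBFS; at 2:1 that becomes 1.85 dB over, giving -37.15 dBFS.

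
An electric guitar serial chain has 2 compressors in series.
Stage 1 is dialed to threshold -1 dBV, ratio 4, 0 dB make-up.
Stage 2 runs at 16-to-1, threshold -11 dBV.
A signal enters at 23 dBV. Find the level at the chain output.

Stage 1: 23 dBV is 24 dB over -1 dBV; at 4:1 that becomes 6 dB over, giving 5 dBV.
Stage 2: 16 dB above -11 dBV, reduced 16:1 to 1 dB above → -10 dBV.

-10 dBV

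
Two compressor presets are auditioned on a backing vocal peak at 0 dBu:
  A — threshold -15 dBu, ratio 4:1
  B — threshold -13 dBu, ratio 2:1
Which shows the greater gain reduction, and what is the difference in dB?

A: overshoot 15 dB → output overshoot 3.75 dB → GR 11.25 dB.
B: overshoot 13 dB → output overshoot 6.5 dB → GR 6.5 dB.
A reduces 4.75 dB more.

A, by 4.75 dB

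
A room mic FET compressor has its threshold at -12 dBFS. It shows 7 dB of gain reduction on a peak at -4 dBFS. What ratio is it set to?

8:1

Input overshoot = -4 − (-12) = 8 dB.
Output overshoot = 8 − 7 = 1 dB.
Ratio = input overshoot / output overshoot = 8 / 1 = 8.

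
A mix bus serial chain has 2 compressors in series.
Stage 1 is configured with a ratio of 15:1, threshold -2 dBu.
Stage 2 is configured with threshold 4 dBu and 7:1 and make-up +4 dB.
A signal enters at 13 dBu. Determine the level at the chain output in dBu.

Stage 1: overshoot 15 dB → 15/15 = 1 dB → -1 dBu.
Stage 2: -1 dBu is at or below the 4 dBu threshold — no compression; make-up brings it to 3 dBu.

3 dBu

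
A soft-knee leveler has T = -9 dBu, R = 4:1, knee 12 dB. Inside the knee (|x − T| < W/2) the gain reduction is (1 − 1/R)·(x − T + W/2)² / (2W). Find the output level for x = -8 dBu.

x − T + W/2 = -8 − (-9) + 6 = 7.
GR = (1 − 1/4) × 7² / 24 = 0.75 × 49 / 24 = 1.53125 dB.
Output = -8 − 1.53125 = -9.53125 dBu.

-9.53125 dBu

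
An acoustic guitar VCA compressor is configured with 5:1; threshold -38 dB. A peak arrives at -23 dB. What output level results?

Overshoot: -23 − (-38) = 15 dB.
5:1 compression reduces that to 15/5 = 3 dB over.
That puts the output at -35 dB.

-35 dB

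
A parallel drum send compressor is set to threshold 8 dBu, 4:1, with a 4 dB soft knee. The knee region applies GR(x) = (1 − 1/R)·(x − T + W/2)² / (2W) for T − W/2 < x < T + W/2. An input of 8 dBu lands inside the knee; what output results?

7.625 dBu

x − T + W/2 = 8 − 8 + 2 = 2.
GR = (1 − 1/4) × 2² / 8 = 0.75 × 4 / 8 = 0.375 dB.
Output = 8 − 0.375 = 7.625 dBu.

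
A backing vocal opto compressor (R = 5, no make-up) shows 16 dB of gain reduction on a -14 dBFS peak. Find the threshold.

-34 dBFS

Gain reduction = -14 − (-30) = 16 dB; output overshoot = GR / (R − 1) = 16 / 4 = 4 dB.
Threshold = output − output overshoot = -30 − 4 = -34 dBFS.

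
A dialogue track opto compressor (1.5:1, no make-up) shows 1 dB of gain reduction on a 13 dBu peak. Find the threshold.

10 dBu

Input is 3 dB above T (since output overshoot × R = input overshoot: (12 − T)·1.5 = 13 − T gives T = 10 dBu).
Check: 10 + (13 − 10)/1.5 = 10 + 2 = 12 dBu. ✓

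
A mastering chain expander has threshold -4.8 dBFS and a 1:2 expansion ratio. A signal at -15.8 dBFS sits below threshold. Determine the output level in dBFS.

-26.8 dBFS

Below threshold, a 1:2 expander applies gain = (2−1)×(T − x) of attenuation.
(2−1) × 11 = 11 dB, so output = -15.8 − 11 = -26.8 dBFS.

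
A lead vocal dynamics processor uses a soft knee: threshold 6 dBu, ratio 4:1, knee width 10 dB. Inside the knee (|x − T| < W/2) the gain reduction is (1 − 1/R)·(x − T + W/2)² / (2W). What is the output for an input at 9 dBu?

x − T + W/2 = 9 − 6 + 5 = 8.
GR = (1 − 1/4) × 8² / 20 = 0.75 × 64 / 20 = 2.4 dB.
Output = 9 − 2.4 = 6.6 dBu.

6.6 dBu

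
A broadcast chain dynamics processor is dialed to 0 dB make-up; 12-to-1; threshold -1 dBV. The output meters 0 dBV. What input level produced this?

Post-compression overshoot = 0 − (-1) = 1 dB.
Undo the ratio: input overshoot = 1 × 12 = 12 dB, giving input = 11 dBV.

11 dBV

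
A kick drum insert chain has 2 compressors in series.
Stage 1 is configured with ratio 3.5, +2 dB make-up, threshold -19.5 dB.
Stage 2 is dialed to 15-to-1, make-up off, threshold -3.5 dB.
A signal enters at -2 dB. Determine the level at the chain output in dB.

-12.5 dB

Stage 1: -2 dB is 17.5 dB over -19.5 dB; at 3.5:1 that becomes 5 dB over, giving -14.5 dB; +2 dB make-up → -12.5 dB.
Stage 2: -12.5 dB is at or below the -3.5 dB threshold — no compression; output -12.5 dB.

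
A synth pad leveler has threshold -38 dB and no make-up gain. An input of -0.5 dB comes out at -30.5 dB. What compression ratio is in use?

5:1

Input overshoot = -0.5 − (-38) = 37.5 dB; output overshoot = -30.5 − (-38) = 7.5 dB.
Ratio = 37.5 / 7.5 = 5.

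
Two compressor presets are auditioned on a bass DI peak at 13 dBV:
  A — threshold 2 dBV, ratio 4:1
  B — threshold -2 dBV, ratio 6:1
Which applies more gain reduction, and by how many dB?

B, by 4.25 dB

A: overshoot 11 dB → output overshoot 2.75 dB → GR 8.25 dB.
B: overshoot 15 dB → output overshoot 2.5 dB → GR 12.5 dB.
B applies 4.25 dB more gain reduction.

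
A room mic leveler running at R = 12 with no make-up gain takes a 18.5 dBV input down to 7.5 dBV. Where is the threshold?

6.5 dBV

Gain reduction = 18.5 − 7.5 = 11 dB; output overshoot = GR / (R − 1) = 11 / 11 = 1 dB.
Threshold = output − output overshoot = 7.5 − 1 = 6.5 dBV.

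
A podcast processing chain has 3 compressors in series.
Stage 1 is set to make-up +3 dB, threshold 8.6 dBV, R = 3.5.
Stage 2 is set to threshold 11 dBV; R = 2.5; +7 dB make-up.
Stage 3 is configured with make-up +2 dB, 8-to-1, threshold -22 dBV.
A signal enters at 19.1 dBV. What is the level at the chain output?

-14.82 dBV

Stage 1: overshoot 10.5 dB → 10.5/3.5 = 3 dB → 11.6 dBV; +3 dB make-up → 14.6 dBV.
Stage 2: 14.6 dBV is 3.6 dB over 11 dBV; at 2.5:1 that becomes 1.44 dB over, giving 12.44 dBV; +7 dB make-up → 19.44 dBV.
Stage 3: 19.44 dBV is 41.44 dB over -22 dBV; at 8:1 that becomes 5.18 dB over, giving -16.82 dBV; +2 dB make-up → -14.82 dBV.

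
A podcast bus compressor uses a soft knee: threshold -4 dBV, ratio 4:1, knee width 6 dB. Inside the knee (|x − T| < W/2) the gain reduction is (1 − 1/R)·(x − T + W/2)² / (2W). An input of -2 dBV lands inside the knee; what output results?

x − T + W/2 = -2 − (-4) + 3 = 5.
GR = (1 − 1/4) × 5² / 12 = 0.75 × 25 / 12 = 1.5625 dB.
Output = -2 − 1.5625 = -3.5625 dBV.

-3.5625 dBV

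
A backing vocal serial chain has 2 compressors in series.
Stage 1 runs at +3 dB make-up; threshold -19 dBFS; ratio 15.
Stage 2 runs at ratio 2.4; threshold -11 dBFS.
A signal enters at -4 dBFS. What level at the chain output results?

-15 dBFS

Stage 1: overshoot 15 dB → 15/15 = 1 dB → -18 dBFS; +3 dB make-up → -15 dBFS.
Stage 2: below threshold (-15 ≤ -11); passes unchanged; output -15 dBFS.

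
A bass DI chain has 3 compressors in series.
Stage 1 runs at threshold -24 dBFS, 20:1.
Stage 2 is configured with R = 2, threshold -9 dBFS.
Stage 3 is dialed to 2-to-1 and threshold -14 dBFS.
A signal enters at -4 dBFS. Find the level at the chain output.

Stage 1: -4 dBFS is 20 dB over -24 dBFS; at 20:1 that becomes 1 dB over, giving -23 dBFS.
Stage 2: -23 dBFS ≤ -9 dBFS, so stage 2 doesn't engage; output -23 dBFS.
Stage 3: -23 dBFS ≤ -14 dBFS, so stage 3 doesn't engage; output -23 dBFS.

-23 dBFS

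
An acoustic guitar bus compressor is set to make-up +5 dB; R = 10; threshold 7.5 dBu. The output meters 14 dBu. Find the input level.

22.5 dBu

Remove make-up: 14 − 5 = 9 dBu.
That's 1.5 dB above the 7.5 dBu threshold.
Undo the ratio: input overshoot = 1.5 × 10 = 15 dB, giving input = 22.5 dBu.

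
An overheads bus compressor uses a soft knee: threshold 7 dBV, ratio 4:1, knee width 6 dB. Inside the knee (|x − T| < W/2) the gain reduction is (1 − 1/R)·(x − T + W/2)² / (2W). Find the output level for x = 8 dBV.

x − T + W/2 = 8 − 7 + 3 = 4.
GR = (1 − 1/4) × 4² / 12 = 0.75 × 16 / 12 = 1 dB.
Output = 8 − 1 = 7 dBV.

7 dBV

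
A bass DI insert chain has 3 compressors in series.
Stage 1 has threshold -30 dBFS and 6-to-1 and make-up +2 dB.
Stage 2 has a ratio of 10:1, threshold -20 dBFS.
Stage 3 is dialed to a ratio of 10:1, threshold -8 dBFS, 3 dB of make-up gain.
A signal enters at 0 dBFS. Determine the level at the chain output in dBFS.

-20 dBFS

Stage 1: overshoot 30 dB → 30/6 = 5 dB → -25 dBFS; +2 dB make-up → -23 dBFS.
Stage 2: -23 dBFS ≤ -20 dBFS, so stage 2 doesn't engage; output -23 dBFS.
Stage 3: -23 dBFS is at or below the -8 dBFS threshold — no compression; make-up brings it to -20 dBFS.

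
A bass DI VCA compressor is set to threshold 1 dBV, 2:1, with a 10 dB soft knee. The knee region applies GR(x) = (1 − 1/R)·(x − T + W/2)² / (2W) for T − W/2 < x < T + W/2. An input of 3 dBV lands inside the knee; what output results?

x − T + W/2 = 3 − 1 + 5 = 7.
GR = (1 − 1/2) × 7² / 20 = 0.5 × 49 / 20 = 1.225 dB.
Output = 3 − 1.225 = 1.775 dBV.

1.775 dBV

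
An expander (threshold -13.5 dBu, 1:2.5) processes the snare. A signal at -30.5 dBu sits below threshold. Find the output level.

-56 dBu

The input is 17 dB below the -13.5 dBu threshold.
A 1:2.5 expander multiplies undershoot by 2.5: 17 × 2.5 = 42.5 dB below threshold.
Output = -13.5 − 42.5 = -56 dBu.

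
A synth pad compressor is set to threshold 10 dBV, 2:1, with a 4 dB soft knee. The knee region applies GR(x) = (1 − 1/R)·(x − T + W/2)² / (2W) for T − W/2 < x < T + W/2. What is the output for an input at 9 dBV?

x − T + W/2 = 9 − 10 + 2 = 1.
GR = (1 − 1/2) × 1² / 8 = 0.5 × 1 / 8 = 0.0625 dB.
Output = 9 − 0.0625 = 8.9375 dBV.

8.9375 dBV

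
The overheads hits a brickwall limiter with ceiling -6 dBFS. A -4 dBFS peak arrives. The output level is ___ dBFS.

At ∞:1, everything above -6 dBFS is held at the ceiling.

-6 dBFS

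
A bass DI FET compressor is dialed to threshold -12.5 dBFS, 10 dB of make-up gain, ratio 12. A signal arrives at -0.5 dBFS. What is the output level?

The input is 12 dB above the -12.5 dBFS threshold.
The 12 dB excess becomes 1 dB after 12:1 reduction.
That puts the output at -11.5 dBFS; make-up adds 10 dB, giving -1.5 dBFS.

-1.5 dBFS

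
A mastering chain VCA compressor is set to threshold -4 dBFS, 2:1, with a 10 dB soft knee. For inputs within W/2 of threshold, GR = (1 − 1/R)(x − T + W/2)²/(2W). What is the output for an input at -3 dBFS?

-3.9 dBFS

x − T + W/2 = -3 − (-4) + 5 = 6.
GR = (1 − 1/2) × 6² / 20 = 0.5 × 36 / 20 = 0.9 dB.
Output = -3 − 0.9 = -3.9 dBFS.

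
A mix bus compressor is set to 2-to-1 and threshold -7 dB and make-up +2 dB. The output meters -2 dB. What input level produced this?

Stripping the +2 dB make-up gives -4 dB at the gain stage.
That's 3 dB above the -7 dB threshold.
Input overshoot = R × output overshoot = 6 dB → input = -7 + 6 = -1 dB.

-1 dB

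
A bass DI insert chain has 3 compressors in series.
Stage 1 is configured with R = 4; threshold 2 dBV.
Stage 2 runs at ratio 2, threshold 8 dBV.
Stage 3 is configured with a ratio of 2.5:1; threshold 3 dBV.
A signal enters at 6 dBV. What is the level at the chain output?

Stage 1: overshoot 4 dB → 4/4 = 1 dB → 3 dBV.
Stage 2: below threshold (3 ≤ 8); passes unchanged; output 3 dBV.
Stage 3: below threshold (3 ≤ 3); passes unchanged; output 3 dBV.

3 dBV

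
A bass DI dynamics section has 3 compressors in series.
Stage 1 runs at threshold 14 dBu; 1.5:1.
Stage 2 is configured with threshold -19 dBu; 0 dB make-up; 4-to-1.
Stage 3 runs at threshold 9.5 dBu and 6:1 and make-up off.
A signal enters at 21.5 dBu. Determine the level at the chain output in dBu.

Stage 1: 21.5 dBu is 7.5 dB over 14 dBu; at 1.5:1 that becomes 5 dB over, giving 19 dBu.
Stage 2: 38 dB above -19 dBu, reduced 4:1 to 9.5 dB above → -9.5 dBu.
Stage 3: below threshold (-9.5 ≤ 9.5); passes unchanged; output -9.5 dBu.

-9.5 dBu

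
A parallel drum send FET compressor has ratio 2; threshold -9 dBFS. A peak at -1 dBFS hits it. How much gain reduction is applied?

4 dB

The signal is 8 dB above threshold.
At 2:1, output sits 8/2 = 4 dB above threshold.
So the signal is attenuated by 8 − 4 = 4 dB.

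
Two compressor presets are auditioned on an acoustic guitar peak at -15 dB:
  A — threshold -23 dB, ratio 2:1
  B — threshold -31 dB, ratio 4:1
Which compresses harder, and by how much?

A: 8 dB over, compressed to 4 dB over, so 4 dB of GR.
B: 16 dB over, compressed to 4 dB over, so 12 dB of GR.
Difference: 8 dB in favour of B.

B, by 8 dB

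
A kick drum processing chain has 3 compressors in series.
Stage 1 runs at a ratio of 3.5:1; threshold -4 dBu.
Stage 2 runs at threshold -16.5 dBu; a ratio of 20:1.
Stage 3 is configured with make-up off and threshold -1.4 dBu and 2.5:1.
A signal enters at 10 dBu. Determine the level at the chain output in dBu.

Stage 1: 14 dB above -4 dBu, reduced 3.5:1 to 4 dB above → 0 dBu.
Stage 2: 0 dBu is 16.5 dB over -16.5 dBu; at 20:1 that becomes 0.825 dB over, giving -15.675 dBu.
Stage 3: below threshold (-15.675 ≤ -1.4); passes unchanged; output -15.675 dBu.

-15.675 dBu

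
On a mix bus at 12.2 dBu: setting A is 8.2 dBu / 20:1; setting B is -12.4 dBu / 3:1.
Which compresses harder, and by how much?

B, by 12.6 dB

A: overshoot 4 dB → output overshoot 0.2 dB → GR 3.8 dB.
B: overshoot 24.6 dB → output overshoot 8.2 dB → GR 16.4 dB.
B reduces 12.6 dB more.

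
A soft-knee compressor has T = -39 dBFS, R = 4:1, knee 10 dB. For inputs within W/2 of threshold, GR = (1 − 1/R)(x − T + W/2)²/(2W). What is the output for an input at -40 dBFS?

x − T + W/2 = -40 − (-39) + 5 = 4.
GR = (1 − 1/4) × 4² / 20 = 0.75 × 16 / 20 = 0.6 dB.
Output = -40 − 0.6 = -40.6 dBFS.

-40.6 dBFS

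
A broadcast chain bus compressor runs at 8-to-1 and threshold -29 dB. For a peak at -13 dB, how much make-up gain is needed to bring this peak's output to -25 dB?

Overshoot 16 dB → 16/8 = 2 dB after compression, so the compressed level is -29 + 2 = -27 dB.
Make-up = target − compressed = -25 − (-27) = 2 dB.

2 dB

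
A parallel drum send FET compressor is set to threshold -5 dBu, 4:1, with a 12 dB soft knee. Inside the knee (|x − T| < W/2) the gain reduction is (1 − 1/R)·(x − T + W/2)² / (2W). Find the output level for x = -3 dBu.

x − T + W/2 = -3 − (-5) + 6 = 8.
GR = (1 − 1/4) × 8² / 24 = 0.75 × 64 / 24 = 2 dB.
Output = -3 − 2 = -5 dBu.

-5 dBu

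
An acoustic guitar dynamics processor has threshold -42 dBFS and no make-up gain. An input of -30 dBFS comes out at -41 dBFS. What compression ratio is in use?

Input overshoot = -30 − (-42) = 12 dB; output overshoot = -41 − (-42) = 1 dB.
Ratio = 12 / 1 = 12.

12:1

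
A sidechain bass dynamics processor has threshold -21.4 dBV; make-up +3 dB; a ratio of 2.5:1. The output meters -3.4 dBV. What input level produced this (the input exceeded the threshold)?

16.1 dBV

Remove make-up: -3.4 − 3 = -6.4 dBV.
The compressed level sits -6.4 − (-21.4) = 15 dB over threshold.
Before 2.5:1 compression the overshoot was 15 × 2.5 = 37.5 dB, so input = -21.4 + 37.5 = 16.1 dBV.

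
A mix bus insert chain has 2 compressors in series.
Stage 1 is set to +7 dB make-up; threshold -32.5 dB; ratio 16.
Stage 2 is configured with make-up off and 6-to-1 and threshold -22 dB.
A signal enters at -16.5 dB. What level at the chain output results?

-24.5 dB

Stage 1: 16 dB above -32.5 dB, reduced 16:1 to 1 dB above → -31.5 dB; +7 dB make-up → -24.5 dB.
Stage 2: below threshold (-24.5 ≤ -22); passes unchanged; output -24.5 dB.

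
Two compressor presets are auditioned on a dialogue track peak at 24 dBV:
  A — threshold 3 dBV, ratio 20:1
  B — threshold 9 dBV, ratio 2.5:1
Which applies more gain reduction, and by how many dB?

A, by 10.95 dB

A: 21 dB over, compressed to 1.05 dB over, so 19.95 dB of GR.
B: 15 dB over, compressed to 6 dB over, so 9 dB of GR.
A reduces 10.95 dB more.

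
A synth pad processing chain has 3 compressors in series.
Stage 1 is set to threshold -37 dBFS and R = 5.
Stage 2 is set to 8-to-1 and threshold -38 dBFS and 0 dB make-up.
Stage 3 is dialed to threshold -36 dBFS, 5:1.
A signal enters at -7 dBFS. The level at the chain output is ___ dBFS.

-37.125 dBFS

Stage 1: overshoot 30 dB → 30/5 = 6 dB → -31 dBFS.
Stage 2: -31 dBFS is 7 dB over -38 dBFS; at 8:1 that becomes 0.875 dB over, giving -37.125 dBFS.
Stage 3: below threshold (-37.125 ≤ -36); passes unchanged; output -37.125 dBFS.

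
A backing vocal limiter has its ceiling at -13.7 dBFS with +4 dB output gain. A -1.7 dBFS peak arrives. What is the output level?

A brickwall limiter is an ∞:1 compressor: any input above the ceiling is clamped to -13.7 dBFS.
Output gain then adds 4 dB: -13.7 + 4 = -9.7 dBFS.

-9.7 dBFS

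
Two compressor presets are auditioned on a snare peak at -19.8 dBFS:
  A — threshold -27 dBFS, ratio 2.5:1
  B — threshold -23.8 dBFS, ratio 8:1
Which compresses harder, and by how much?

A, by 0.82 dB

A: GR = 7.2 − 7.2/2.5 = 4.32 dB.
B: GR = 4 − 4/8 = 3.5 dB.
A reduces 0.82 dB more.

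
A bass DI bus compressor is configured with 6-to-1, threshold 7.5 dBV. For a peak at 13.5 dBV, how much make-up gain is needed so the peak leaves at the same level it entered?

5 dB

Overshoot 6 dB → 6/6 = 1 dB after compression, so the compressed level is 7.5 + 1 = 8.5 dBV.
Make-up = target − compressed = 13.5 − 8.5 = 5 dB.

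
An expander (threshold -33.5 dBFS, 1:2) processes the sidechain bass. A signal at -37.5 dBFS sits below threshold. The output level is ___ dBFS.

Below threshold, a 1:2 expander applies gain = (2−1)×(T − x) of attenuation.
(2−1) × 4 = 4 dB, so output = -37.5 − 4 = -41.5 dBFS.

-41.5 dBFS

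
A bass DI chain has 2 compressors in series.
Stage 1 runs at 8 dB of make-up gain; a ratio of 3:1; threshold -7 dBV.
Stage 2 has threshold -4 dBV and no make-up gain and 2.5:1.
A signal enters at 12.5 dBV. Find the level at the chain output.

Stage 1: 12.5 dBV is 19.5 dB over -7 dBV; at 3:1 that becomes 6.5 dB over, giving -0.5 dBV; +8 dB make-up → 7.5 dBV.
Stage 2: overshoot 11.5 dB → 11.5/2.5 = 4.6 dB → 0.6 dBV.

0.6 dBV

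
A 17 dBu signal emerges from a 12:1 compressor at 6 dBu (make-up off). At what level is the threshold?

Let T be the threshold. Output overshoot = (input overshoot)/R, so 6 − T = (17 − T)/12.
12·(6 − T) = 17 − T → 11·T = 72 − 17 = 55.
T = 55/11 = 5 dBu.

5 dBu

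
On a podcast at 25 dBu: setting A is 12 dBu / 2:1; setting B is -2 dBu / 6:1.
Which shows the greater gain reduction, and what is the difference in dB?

B, by 16 dB

A: 13 dB over, compressed to 6.5 dB over, so 6.5 dB of GR.
B: 27 dB over, compressed to 4.5 dB over, so 22.5 dB of GR.
B reduces 16 dB more.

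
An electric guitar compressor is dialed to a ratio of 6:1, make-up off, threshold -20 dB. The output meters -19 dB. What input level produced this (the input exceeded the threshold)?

-14 dB

That's 1 dB above the -20 dB threshold.
Before 6:1 compression the overshoot was 1 × 6 = 6 dB, so input = -20 + 6 = -14 dB.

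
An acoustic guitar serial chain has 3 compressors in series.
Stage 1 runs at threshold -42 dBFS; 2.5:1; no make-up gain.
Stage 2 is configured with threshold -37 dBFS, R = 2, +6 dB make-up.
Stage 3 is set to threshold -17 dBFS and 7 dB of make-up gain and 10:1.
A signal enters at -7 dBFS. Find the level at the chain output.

Stage 1: -7 dBFS is 35 dB over -42 dBFS; at 2.5:1 that becomes 14 dB over, giving -28 dBFS.
Stage 2: -28 dBFS is 9 dB over -37 dBFS; at 2:1 that becomes 4.5 dB over, giving -32.5 dBFS; +6 dB make-up → -26.5 dBFS.
Stage 3: -26.5 dBFS is at or below the -17 dBFS threshold — no compression; make-up brings it to -19.5 dBFS.

-19.5 dBFS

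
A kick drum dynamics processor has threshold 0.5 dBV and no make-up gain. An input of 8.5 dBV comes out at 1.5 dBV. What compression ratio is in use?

8:1

Input overshoot = 8.5 − 0.5 = 8 dB; output overshoot = 1.5 − 0.5 = 1 dB.
Ratio = 8 / 1 = 8.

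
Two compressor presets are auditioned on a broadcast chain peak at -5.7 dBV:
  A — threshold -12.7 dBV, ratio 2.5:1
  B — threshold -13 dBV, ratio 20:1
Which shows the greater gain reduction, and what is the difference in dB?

B, by 2.735 dB

A: GR = 7 − 7/2.5 = 4.2 dB.
B: GR = 7.3 − 7.3/20 = 6.935 dB.
B reduces 2.735 dB more.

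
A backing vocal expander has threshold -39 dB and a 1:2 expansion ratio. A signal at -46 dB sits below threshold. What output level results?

-53 dB

The input is 7 dB below the -39 dB threshold.
A 1:2 expander multiplies undershoot by 2: 7 × 2 = 14 dB below threshold.
Output = -39 − 14 = -53 dB.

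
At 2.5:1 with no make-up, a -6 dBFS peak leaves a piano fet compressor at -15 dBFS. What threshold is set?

-21 dBFS

Gain reduction = -6 − (-15) = 9 dB; output overshoot = GR / (R − 1) = 9 / 1.5 = 6 dB.
Threshold = output − output overshoot = -15 − 6 = -21 dBFS.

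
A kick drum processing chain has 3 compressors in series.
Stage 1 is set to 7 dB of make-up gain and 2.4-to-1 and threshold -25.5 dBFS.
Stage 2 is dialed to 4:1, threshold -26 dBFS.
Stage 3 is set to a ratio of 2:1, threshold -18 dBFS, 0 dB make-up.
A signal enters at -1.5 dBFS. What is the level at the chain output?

-21.625 dBFS

Stage 1: -1.5 dBFS is 24 dB over -25.5 dBFS; at 2.4:1 that becomes 10 dB over, giving -15.5 dBFS; +7 dB make-up → -8.5 dBFS.
Stage 2: 17.5 dB above -26 dBFS, reduced 4:1 to 4.375 dB above → -21.625 dBFS.
Stage 3: -21.625 dBFS is at or below the -18 dBFS threshold — no compression; output -21.625 dBFS.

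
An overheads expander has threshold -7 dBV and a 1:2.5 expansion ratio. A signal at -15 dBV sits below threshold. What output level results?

Below threshold, a 1:2.5 expander applies gain = (2.5−1)×(T − x) of attenuation.
(2.5−1) × 8 = 12 dB, so output = -15 − 12 = -27 dBV.

-27 dBV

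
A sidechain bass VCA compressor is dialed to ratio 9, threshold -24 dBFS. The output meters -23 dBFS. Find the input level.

That's 1 dB above the -24 dBFS threshold.
Before 9:1 compression the overshoot was 1 × 9 = 9 dB, so input = -24 + 9 = -15 dBFS.

-15 dBFS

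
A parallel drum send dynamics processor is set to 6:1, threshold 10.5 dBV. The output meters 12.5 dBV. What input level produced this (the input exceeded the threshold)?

The compressed level sits 12.5 − 10.5 = 2 dB over threshold.
Input overshoot = R × output overshoot = 12 dB → input = 10.5 + 12 = 22.5 dBV.

22.5 dBV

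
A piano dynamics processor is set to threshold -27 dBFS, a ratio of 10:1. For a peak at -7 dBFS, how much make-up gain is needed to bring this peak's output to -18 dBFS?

Overshoot 20 dB → 20/10 = 2 dB after compression, so the compressed level is -27 + 2 = -25 dBFS.
Make-up = target − compressed = -18 − (-25) = 7 dB.

7 dB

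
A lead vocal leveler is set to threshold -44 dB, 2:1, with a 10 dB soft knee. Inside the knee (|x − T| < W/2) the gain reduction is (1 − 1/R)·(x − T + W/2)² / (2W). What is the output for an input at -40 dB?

-42.025 dB

x − T + W/2 = -40 − (-44) + 5 = 9.
GR = (1 − 1/2) × 9² / 20 = 0.5 × 81 / 20 = 2.025 dB.
Output = -40 − 2.025 = -42.025 dB.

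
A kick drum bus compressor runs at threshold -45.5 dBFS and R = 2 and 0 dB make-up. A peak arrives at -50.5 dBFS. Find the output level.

-50.5 dBFS

-50.5 dBFS is 5 dB below the -45.5 dBFS threshold, so no gain reduction is applied.
Output = input = -50.5 dBFS.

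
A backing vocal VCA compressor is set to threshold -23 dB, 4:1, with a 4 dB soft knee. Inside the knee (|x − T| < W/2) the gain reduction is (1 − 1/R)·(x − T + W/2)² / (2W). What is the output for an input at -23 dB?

x − T + W/2 = -23 − (-23) + 2 = 2.
GR = (1 − 1/4) × 2² / 8 = 0.75 × 4 / 8 = 0.375 dB.
Output = -23 − 0.375 = -23.375 dB.

-23.375 dB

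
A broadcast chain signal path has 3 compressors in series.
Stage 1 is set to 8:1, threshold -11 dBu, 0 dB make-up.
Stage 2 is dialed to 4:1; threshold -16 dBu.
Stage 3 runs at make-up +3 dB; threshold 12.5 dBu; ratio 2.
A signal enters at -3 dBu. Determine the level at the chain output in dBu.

-11.5 dBu

Stage 1: -3 dBu is 8 dB over -11 dBu; at 8:1 that becomes 1 dB over, giving -10 dBu.
Stage 2: overshoot 6 dB → 6/4 = 1.5 dB → -14.5 dBu.
Stage 3: -14.5 dBu is at or below the 12.5 dBu threshold — no compression; make-up brings it to -11.5 dBu.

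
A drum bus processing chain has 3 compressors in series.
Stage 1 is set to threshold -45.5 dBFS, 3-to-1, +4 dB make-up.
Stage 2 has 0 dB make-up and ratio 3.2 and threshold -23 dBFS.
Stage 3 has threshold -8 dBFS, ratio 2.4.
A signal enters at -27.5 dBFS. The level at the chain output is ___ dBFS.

-35.5 dBFS

Stage 1: overshoot 18 dB → 18/3 = 6 dB → -39.5 dBFS; +4 dB make-up → -35.5 dBFS.
Stage 2: below threshold (-35.5 ≤ -23); passes unchanged; output -35.5 dBFS.
Stage 3: -35.5 dBFS ≤ -8 dBFS, so stage 3 doesn't engage; output -35.5 dBFS.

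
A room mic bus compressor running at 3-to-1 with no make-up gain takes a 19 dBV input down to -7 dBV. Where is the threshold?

Gain reduction = 19 − (-7) = 26 dB; output overshoot = GR / (R − 1) = 26 / 2 = 13 dB.
Threshold = output − output overshoot = -7 − 13 = -20 dBV.

-20 dBV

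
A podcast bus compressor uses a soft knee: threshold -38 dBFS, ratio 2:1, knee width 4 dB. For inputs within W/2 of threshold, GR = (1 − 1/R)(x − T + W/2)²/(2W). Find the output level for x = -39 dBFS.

x − T + W/2 = -39 − (-38) + 2 = 1.
GR = (1 − 1/2) × 1² / 8 = 0.5 × 1 / 8 = 0.0625 dB.
Output = -39 − 0.0625 = -39.0625 dBFS.

-39.0625 dBFS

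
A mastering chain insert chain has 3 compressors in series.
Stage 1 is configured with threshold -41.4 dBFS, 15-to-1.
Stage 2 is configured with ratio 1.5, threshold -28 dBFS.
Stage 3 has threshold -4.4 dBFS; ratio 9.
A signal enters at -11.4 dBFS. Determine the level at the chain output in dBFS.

Stage 1: -11.4 dBFS is 30 dB over -41.4 dBFS; at 15:1 that becomes 2 dB over, giving -39.4 dBFS.
Stage 2: below threshold (-39.4 ≤ -28); passes unchanged; output -39.4 dBFS.
Stage 3: -39.4 dBFS ≤ -4.4 dBFS, so stage 3 doesn't engage; output -39.4 dBFS.

-39.4 dBFS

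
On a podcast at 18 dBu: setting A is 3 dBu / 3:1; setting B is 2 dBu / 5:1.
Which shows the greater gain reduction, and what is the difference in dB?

A: 15 dB over, compressed to 5 dB over, so 10 dB of GR.
B: 16 dB over, compressed to 3.2 dB over, so 12.8 dB of GR.
B reduces 2.8 dB more.

B, by 2.8 dB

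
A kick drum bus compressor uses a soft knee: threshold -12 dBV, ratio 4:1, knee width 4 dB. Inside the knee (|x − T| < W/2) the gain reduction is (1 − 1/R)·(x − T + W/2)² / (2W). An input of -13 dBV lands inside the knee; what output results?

-13.09375 dBV

x − T + W/2 = -13 − (-12) + 2 = 1.
GR = (1 − 1/4) × 1² / 8 = 0.75 × 1 / 8 = 0.09375 dB.
Output = -13 − 0.09375 = -13.09375 dBV.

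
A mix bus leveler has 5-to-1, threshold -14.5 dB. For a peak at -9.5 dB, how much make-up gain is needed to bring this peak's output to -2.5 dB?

11 dB

Overshoot 5 dB → 5/5 = 1 dB after compression, so the compressed level is -14.5 + 1 = -13.5 dB.
Make-up = target − compressed = -2.5 − (-13.5) = 11 dB.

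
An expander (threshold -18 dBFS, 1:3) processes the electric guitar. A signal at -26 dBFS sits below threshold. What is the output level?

The input is 8 dB below the -18 dBFS threshold.
A 1:3 expander multiplies undershoot by 3: 8 × 3 = 24 dB below threshold.
Output = -18 − 24 = -42 dBFS.

-42 dBFS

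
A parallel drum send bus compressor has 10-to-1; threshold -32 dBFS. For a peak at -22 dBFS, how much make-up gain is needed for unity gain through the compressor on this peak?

Overshoot 10 dB → 10/10 = 1 dB after compression, so the compressed level is -32 + 1 = -31 dBFS.
Make-up = target − compressed = -22 − (-31) = 9 dB.

9 dB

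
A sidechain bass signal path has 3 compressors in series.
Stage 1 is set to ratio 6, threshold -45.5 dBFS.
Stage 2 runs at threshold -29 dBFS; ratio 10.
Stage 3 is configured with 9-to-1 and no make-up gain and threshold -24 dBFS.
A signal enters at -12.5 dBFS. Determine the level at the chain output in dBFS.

-40 dBFS

Stage 1: -12.5 dBFS is 33 dB over -45.5 dBFS; at 6:1 that becomes 5.5 dB over, giving -40 dBFS.
Stage 2: -40 dBFS ≤ -29 dBFS, so stage 2 doesn't engage; output -40 dBFS.
Stage 3: -40 dBFS ≤ -24 dBFS, so stage 3 doesn't engage; output -40 dBFS.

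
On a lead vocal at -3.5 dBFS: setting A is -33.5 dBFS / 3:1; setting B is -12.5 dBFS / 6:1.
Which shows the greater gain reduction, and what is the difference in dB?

A, by 12.5 dB

A: overshoot 30 dB → output overshoot 10 dB → GR 20 dB.
B: overshoot 9 dB → output overshoot 1.5 dB → GR 7.5 dB.
A reduces 12.5 dB more.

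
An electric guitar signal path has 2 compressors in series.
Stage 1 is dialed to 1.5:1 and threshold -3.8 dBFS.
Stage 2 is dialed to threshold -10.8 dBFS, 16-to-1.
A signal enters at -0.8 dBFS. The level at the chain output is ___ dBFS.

Stage 1: overshoot 3 dB → 3/1.5 = 2 dB → -1.8 dBFS.
Stage 2: overshoot 9 dB → 9/16 = 0.5625 dB → -10.2375 dBFS.

-10.2375 dBFS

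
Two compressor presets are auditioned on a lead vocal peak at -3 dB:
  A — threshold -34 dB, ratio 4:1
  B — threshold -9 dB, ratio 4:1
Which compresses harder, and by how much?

A: 31 dB over, compressed to 7.75 dB over, so 23.25 dB of GR.
B: 6 dB over, compressed to 1.5 dB over, so 4.5 dB of GR.
A applies 18.75 dB more gain reduction.

A, by 18.75 dB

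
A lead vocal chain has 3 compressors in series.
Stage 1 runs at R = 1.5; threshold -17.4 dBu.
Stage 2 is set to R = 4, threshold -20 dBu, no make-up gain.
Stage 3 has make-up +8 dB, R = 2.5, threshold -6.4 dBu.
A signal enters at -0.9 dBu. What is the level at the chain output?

Stage 1: overshoot 16.5 dB → 16.5/1.5 = 11 dB → -6.4 dBu.
Stage 2: -6.4 dBu is 13.6 dB over -20 dBu; at 4:1 that becomes 3.4 dB over, giving -16.6 dBu.
Stage 3: -16.6 dBu is at or below the -6.4 dBu threshold — no compression; make-up brings it to -8.6 dBu.

-8.6 dBu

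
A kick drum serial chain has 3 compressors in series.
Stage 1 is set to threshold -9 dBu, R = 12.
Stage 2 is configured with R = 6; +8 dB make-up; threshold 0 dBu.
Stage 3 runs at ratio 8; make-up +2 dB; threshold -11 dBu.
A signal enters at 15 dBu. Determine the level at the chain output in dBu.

Stage 1: 24 dB above -9 dBu, reduced 12:1 to 2 dB above → -7 dBu.
Stage 2: -7 dBu ≤ 0 dBu, so stage 2 doesn't engage; make-up brings it to 1 dBu.
Stage 3: overshoot 12 dB → 12/8 = 1.5 dB → -9.5 dBu; +2 dB make-up → -7.5 dBu.

-7.5 dBu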